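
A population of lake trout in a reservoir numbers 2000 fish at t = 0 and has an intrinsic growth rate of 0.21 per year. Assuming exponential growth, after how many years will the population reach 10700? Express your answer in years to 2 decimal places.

7.99 years

Set N₀·e^(rt) = 10700: e^(0.21·t) = 10700/2000 = 5.35.
0.21·t = ln(5.35) = 1.6771, so t = 1.6771/0.21 = 7.9862.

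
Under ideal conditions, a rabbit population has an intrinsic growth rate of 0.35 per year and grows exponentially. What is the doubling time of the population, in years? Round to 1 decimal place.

Doubling time t_d = ln(2)/r = 0.6931/0.35 = 1.9804.

2.0 years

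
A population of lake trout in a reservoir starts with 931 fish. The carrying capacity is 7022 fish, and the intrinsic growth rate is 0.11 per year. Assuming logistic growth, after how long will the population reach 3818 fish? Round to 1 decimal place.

A = (K − N₀)/N₀ = (7022 − 931)/931 = 6.5424.
Solve 7022/(1 + 6.5424·e^(−0.11t)) = 3818: 1 + 6.5424·e^(−0.11t) = 1.8392, so e^(−0.11t) = 0.128268.
−0.11·t = ln(0.128268) = -2.0536, so t = 2.0536/0.11 = 18.669.

18.7 years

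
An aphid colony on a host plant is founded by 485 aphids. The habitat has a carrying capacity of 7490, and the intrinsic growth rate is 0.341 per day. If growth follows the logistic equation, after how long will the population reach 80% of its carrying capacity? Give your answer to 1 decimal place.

11.9 days

A = (K − N₀)/N₀ = (7490 − 485)/485 = 14.443.
Solve 7490/(1 + 14.443·e^(−0.341t)) = 5992: 1 + 14.443·e^(−0.341t) = 1.25, so e^(−0.341t) = 0.0173091.
−0.341·t = ln(0.0173091) = -4.0565, so t = 4.0565/0.341 = 11.896.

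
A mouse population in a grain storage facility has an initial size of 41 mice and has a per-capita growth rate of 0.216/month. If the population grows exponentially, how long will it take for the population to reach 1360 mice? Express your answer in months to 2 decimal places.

16.21 months

Set N₀·e^(rt) = 1360: e^(0.216·t) = 1360/41 = 33.171.
0.216·t = ln(33.171) = 3.5017, so t = 3.5017/0.216 = 16.211.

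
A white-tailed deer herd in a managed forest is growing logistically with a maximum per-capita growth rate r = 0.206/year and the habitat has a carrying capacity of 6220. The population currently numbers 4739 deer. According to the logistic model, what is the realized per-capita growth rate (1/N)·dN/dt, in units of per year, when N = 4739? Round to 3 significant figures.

(1/N)·dN/dt = r(1 − N/K) = 0.206 × (1 − 4739/6220).
= 0.206 × 0.2381 = 0.049049.

0.0490 per year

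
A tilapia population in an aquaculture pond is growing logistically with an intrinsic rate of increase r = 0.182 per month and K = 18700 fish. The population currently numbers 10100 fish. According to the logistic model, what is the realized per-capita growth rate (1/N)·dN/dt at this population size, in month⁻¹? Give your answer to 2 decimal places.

(1/N)·dN/dt = r(1 − N/K) = 0.182 × (1 − 10100/18700).
= 0.182 × 0.45989 = 0.083701.

0.08 per month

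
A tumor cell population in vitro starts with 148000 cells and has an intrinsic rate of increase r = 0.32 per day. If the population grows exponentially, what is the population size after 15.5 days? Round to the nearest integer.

N(t) = N₀·e^(rt) = 148000 × e^(0.32×15.5) = 148000 × e^4.96.
e^4.96 ≈ 142.59, so N ≈ 148000 × 142.59 = 2.110388×10^7.

21103882 cells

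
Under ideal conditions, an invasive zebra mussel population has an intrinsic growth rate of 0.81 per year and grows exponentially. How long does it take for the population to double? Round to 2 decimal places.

Doubling time t_d = ln(2)/r = 0.6931/0.81 = 0.85574.

0.86 years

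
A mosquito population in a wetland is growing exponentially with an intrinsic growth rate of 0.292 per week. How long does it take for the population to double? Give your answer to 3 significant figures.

Doubling time t_d = ln(2)/r = 0.6931/0.292 = 2.3738.

2.37 weeks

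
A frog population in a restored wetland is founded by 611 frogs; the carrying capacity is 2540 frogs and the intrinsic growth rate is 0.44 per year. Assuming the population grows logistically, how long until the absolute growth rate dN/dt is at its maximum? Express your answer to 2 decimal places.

2.61 years

Logistic growth is fastest at N = K/2 = 1270.
A = (K − N₀)/N₀ = 3.1571. Set K/(1 + A·e^(−rt)) = K/2 → A·e^(−rt) = 1.
e^(−0.44t) = 1/3.1571 = 0.316744, so t = ln(3.1571)/0.44 = 1.1497/0.44 = 2.6129.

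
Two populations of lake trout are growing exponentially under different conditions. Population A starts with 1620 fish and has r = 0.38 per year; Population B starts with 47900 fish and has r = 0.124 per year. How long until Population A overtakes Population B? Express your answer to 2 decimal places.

13.23 years

Set 1620·e^(0.38t) = 47900·e^(0.124t).
e^((0.38 − 0.124)t) = 47900/1620 → e^(0.256·t) = 29.568.
0.256·t = ln(29.568) = 3.3867, so t = 3.3867/0.256 = 13.229.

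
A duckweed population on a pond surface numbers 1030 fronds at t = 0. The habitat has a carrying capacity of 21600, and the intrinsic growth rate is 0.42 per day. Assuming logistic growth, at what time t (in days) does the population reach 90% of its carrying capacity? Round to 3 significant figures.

A = (K − N₀)/N₀ = (21600 − 1030)/1030 = 19.971.
Solve 21600/(1 + 19.971·e^(−0.42t)) = 19440: 1 + 19.971·e^(−0.42t) = 1.1111, so e^(−0.42t) = 0.00556366.
−0.42·t = ln(0.00556366) = -5.1915, so t = 5.1915/0.42 = 12.361.

12.4 days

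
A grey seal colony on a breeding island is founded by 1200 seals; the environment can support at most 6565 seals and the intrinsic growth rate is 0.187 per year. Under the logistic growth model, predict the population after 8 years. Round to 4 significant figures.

3280 seals

A = (K − N₀)/N₀ = (6565 − 1200)/1200 = 4.4708.
N(t) = K/(1 + A·e^(−rt)) = 6565/(1 + 4.4708×e^(−0.187×8)).
e^(−1.496) = 0.22402; denominator = 1 + 4.4708×0.22402 = 2.0016.
N = 6565/2.0016 = 3279.92.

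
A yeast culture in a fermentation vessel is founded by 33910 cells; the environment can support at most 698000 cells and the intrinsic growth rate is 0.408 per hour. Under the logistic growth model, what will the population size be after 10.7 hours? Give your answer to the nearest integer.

A = (K − N₀)/N₀ = (698000 − 33910)/33910 = 19.584.
N(t) = K/(1 + A·e^(−rt)) = 698000/(1 + 19.584×e^(−0.408×10.7)).
e^(−4.366) = 0.012707; denominator = 1 + 19.584×0.012707 = 1.2489.
N = 698000/1.2489 = 558913.

558913 cells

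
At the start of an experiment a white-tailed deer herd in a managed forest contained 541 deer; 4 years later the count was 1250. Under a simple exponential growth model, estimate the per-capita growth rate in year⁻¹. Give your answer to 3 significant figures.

0.209 per year

From N(t) = N₀·e^(rt): e^(r·4) = 1250/541 = 2.3105.
r·4 = ln(2.3105) = 0.83748, so r = 0.83748/4 = 0.20937.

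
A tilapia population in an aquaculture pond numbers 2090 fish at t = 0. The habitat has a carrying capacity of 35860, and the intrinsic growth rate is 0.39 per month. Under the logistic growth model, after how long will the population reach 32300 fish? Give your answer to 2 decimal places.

A = (K − N₀)/N₀ = (35860 − 2090)/2090 = 16.158.
Solve 35860/(1 + 16.158·e^(−0.39t)) = 32300: 1 + 16.158·e^(−0.39t) = 1.1102, so e^(−0.39t) = 0.00682123.
−0.39·t = ln(0.00682123) = -4.9877, so t = 4.9877/0.39 = 12.789.

12.79 months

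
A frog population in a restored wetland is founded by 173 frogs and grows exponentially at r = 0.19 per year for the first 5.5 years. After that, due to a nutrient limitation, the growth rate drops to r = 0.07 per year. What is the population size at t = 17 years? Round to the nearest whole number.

Phase 1: N(5.5) = 173·e^(0.19×5.5) = 173·e^1.045 = 491.908.
Phase 2 runs for 17 − 5.5 = 11.5 years at r = 0.07.
N(17) = 491.908·e^(0.07×11.5) = 491.908·e^0.805 = 1100.25.

1100 frogs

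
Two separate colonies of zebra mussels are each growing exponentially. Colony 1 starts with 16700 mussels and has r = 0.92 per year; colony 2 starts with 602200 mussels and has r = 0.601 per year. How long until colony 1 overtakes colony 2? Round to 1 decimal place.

11.2 years

Set 16700·e^(0.92t) = 602200·e^(0.601t).
e^((0.92 − 0.601)t) = 602200/16700 → e^(0.319·t) = 36.06.
0.319·t = ln(36.06) = 3.5852, so t = 3.5852/0.319 = 11.239.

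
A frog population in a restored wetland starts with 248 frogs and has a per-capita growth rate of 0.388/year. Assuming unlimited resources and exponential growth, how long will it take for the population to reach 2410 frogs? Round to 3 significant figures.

Set N₀·e^(rt) = 2410: e^(0.388·t) = 2410/248 = 9.7177.
0.388·t = ln(9.7177) = 2.274, so t = 2.274/0.388 = 5.8607.

5.86 years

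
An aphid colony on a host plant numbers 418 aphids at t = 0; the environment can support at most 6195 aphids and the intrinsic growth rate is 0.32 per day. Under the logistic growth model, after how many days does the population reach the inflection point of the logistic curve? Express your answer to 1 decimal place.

Logistic growth is fastest at N = K/2 = 3097.5.
A = (K − N₀)/N₀ = 13.821. Set K/(1 + A·e^(−rt)) = K/2 → A·e^(−rt) = 1.
e^(−0.32t) = 1/13.821 = 0.0723559, so t = ln(13.821)/0.32 = 2.6262/0.32 = 8.2067.

8.2 days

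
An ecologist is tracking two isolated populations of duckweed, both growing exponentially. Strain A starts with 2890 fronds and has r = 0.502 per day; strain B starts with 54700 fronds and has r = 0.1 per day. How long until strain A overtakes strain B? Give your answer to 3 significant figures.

Set 2890·e^(0.502t) = 54700·e^(0.1t).
e^((0.502 − 0.1)t) = 54700/2890 → e^(0.402·t) = 18.927.
0.402·t = ln(18.927) = 2.9406, so t = 2.9406/0.402 = 7.3149.

7.31 days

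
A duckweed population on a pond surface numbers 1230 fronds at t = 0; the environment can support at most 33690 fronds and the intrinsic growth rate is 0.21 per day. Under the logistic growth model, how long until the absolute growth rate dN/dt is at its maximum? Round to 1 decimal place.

Logistic growth is fastest at N = K/2 = 16845.
A = (K − N₀)/N₀ = 26.39. Set K/(1 + A·e^(−rt)) = K/2 → A·e^(−rt) = 1.
e^(−0.21t) = 1/26.39 = 0.0378928, so t = ln(26.39)/0.21 = 3.273/0.21 = 15.586.

15.6 days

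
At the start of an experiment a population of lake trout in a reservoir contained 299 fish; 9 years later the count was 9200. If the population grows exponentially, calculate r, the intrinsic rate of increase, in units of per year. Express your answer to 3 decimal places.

From N(t) = N₀·e^(rt): e^(r·9) = 9200/299 = 30.769.
r·9 = ln(30.769) = 3.4265, so r = 3.4265/9 = 0.38072.

0.381 per year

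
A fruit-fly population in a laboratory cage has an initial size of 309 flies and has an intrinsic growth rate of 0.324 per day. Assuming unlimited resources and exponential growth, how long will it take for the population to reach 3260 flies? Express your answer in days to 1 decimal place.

7.3 days

Set N₀·e^(rt) = 3260: e^(0.324·t) = 3260/309 = 10.55.
0.324·t = ln(10.55) = 2.3561, so t = 2.3561/0.324 = 7.272.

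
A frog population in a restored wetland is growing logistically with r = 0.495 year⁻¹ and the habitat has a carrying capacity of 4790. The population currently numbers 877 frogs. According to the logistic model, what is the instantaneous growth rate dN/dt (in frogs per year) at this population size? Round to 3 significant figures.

355 frogs per year

dN/dt = rN(1 − N/K) = 0.495 × 877 × (1 − 877/4790).
1 − 877/4790 = 0.81691; dN/dt = 0.495 × 877 × 0.81691 = 354.63.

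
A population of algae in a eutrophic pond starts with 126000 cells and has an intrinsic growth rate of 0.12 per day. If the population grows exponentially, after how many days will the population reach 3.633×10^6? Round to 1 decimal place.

28.0 days

Set N₀·e^(rt) = 3.633×10^6: e^(0.12·t) = 3.633×10^6/126000 = 28.833.
0.12·t = ln(28.833) = 3.3615, so t = 3.3615/0.12 = 28.013.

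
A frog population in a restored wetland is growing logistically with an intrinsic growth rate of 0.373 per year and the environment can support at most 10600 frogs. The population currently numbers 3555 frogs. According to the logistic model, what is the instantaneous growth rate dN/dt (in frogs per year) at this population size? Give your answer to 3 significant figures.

dN/dt = rN(1 − N/K) = 0.373 × 3555 × (1 − 3555/10600).
1 − 3555/10600 = 0.66462; dN/dt = 0.373 × 3555 × 0.66462 = 881.3.

881 frogs per year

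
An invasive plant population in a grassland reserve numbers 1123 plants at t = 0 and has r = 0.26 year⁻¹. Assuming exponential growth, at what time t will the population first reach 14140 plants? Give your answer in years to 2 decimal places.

9.74 years

Set N₀·e^(rt) = 14140: e^(0.26·t) = 14140/1123 = 12.591.
0.26·t = ln(12.591) = 2.533, so t = 2.533/0.26 = 9.7423.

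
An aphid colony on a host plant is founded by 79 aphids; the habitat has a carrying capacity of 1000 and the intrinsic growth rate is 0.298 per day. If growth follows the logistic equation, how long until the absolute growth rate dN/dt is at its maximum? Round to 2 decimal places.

8.24 days

Logistic growth is fastest at N = K/2 = 500.
A = (K − N₀)/N₀ = 11.658. Set K/(1 + A·e^(−rt)) = K/2 → A·e^(−rt) = 1.
e^(−0.298t) = 1/11.658 = 0.0857763, so t = ln(11.658)/0.298 = 2.456/0.298 = 8.2417.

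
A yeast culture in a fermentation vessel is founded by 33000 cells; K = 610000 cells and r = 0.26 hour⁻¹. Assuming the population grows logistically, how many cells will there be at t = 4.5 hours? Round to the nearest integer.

A = (K − N₀)/N₀ = (610000 − 33000)/33000 = 17.485.
N(t) = K/(1 + A·e^(−rt)) = 610000/(1 + 17.485×e^(−0.26×4.5)).
e^(−1.17) = 0.31037; denominator = 1 + 17.485×0.31037 = 6.4267.
N = 610000/6.4267 = 94916.2.

94916 cells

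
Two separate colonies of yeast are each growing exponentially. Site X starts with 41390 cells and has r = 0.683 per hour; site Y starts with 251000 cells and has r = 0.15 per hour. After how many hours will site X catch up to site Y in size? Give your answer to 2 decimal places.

3.38 hours

Set 41390·e^(0.683t) = 251000·e^(0.15t).
e^((0.683 − 0.15)t) = 251000/41390 → e^(0.533·t) = 6.0643.
0.533·t = ln(6.0643) = 1.8024, so t = 1.8024/0.533 = 3.3816.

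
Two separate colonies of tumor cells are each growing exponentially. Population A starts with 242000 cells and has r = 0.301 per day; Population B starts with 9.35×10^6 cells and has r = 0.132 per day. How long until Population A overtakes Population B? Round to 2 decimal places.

21.62 days

Set 242000·e^(0.301t) = 9.35×10^6·e^(0.132t).
e^((0.301 − 0.132)t) = 9.35×10^6/242000 → e^(0.169·t) = 38.636.
0.169·t = ln(38.636) = 3.6542, so t = 3.6542/0.169 = 21.622.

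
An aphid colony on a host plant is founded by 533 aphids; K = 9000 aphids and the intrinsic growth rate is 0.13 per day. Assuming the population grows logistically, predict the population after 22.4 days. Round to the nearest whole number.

4829 aphids

A = (K − N₀)/N₀ = (9000 − 533)/533 = 15.886.
N(t) = K/(1 + A·e^(−rt)) = 9000/(1 + 15.886×e^(−0.13×22.4)).
e^(−2.912) = 0.054367; denominator = 1 + 15.886×0.054367 = 1.8636.
N = 9000/1.8636 = 4829.24.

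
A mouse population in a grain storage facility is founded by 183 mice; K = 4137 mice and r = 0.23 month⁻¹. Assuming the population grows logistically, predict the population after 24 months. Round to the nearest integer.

3807 mice

A = (K − N₀)/N₀ = (4137 − 183)/183 = 21.607.
N(t) = K/(1 + A·e^(−rt)) = 4137/(1 + 21.607×e^(−0.23×24)).
e^(−5.52) = 0.0040058; denominator = 1 + 21.607×0.0040058 = 1.0866.
N = 4137/1.0866 = 3807.45.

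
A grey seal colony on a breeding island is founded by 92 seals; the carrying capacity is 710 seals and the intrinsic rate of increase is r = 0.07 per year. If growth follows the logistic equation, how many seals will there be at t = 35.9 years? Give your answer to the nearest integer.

A = (K − N₀)/N₀ = (710 − 92)/92 = 6.7174.
N(t) = K/(1 + A·e^(−rt)) = 710/(1 + 6.7174×e^(−0.07×35.9)).
e^(−2.513) = 0.081025; denominator = 1 + 6.7174×0.081025 = 1.5443.
N = 710/1.5443 = 459.763.

460 seals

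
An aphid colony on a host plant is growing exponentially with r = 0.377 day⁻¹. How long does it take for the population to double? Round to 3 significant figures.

Doubling time t_d = ln(2)/r = 0.6931/0.377 = 1.8386.

1.84 days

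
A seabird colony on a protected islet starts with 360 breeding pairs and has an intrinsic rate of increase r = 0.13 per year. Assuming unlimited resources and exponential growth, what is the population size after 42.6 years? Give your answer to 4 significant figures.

N(t) = N₀·e^(rt) = 360 × e^(0.13×42.6) = 360 × e^5.538.
e^5.538 ≈ 254.17, so N ≈ 360 × 254.17 = 91500.9.

91500 breeding pairs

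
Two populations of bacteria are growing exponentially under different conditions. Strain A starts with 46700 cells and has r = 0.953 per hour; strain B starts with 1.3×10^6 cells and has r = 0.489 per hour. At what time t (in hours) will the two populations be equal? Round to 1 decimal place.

7.2 hours

Set 46700·e^(0.953t) = 1.3×10^6·e^(0.489t).
e^((0.953 − 0.489)t) = 1.3×10^6/46700 → e^(0.464·t) = 27.837.
0.464·t = ln(27.837) = 3.3264, so t = 3.3264/0.464 = 7.1689.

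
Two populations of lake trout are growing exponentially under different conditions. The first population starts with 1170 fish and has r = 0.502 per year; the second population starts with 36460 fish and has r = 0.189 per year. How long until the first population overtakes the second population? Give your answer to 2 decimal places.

10.99 years

Set 1170·e^(0.502t) = 36460·e^(0.189t).
e^((0.502 − 0.189)t) = 36460/1170 → e^(0.313·t) = 31.162.
0.313·t = ln(31.162) = 3.4392, so t = 3.4392/0.313 = 10.988.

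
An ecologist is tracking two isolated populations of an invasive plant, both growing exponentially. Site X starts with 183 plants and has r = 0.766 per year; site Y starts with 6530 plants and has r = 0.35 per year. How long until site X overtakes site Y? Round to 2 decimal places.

Set 183·e^(0.766t) = 6530·e^(0.35t).
e^((0.766 − 0.35)t) = 6530/183 → e^(0.416·t) = 35.683.
0.416·t = ln(35.683) = 3.5747, so t = 3.5747/0.416 = 8.593.

8.59 years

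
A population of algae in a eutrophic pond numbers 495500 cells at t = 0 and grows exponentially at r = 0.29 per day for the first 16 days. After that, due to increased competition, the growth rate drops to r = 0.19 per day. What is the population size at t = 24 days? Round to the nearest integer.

Phase 1: N(16) = 495500·e^(0.29×16) = 495500·e^4.64 = 5.130622×10^7.
Phase 2 runs for 24 − 16 = 8 days at r = 0.19.
N(24) = 5.130622×10^7·e^(0.19×8) = 5.130622×10^7·e^1.52 = 2.345836×10^8.

234583611 cells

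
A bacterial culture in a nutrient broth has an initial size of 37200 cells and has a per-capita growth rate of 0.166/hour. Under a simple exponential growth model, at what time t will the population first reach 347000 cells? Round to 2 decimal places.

Set N₀·e^(rt) = 347000: e^(0.166·t) = 347000/37200 = 9.328.
0.166·t = ln(9.328) = 2.233, so t = 2.233/0.166 = 13.452.

13.45 hours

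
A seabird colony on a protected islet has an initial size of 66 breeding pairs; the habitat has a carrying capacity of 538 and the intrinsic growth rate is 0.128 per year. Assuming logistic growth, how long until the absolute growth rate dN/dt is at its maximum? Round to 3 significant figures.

15.4 years

Logistic growth is fastest at N = K/2 = 269.
A = (K − N₀)/N₀ = 7.1515. Set K/(1 + A·e^(−rt)) = K/2 → A·e^(−rt) = 1.
e^(−0.128t) = 1/7.1515 = 0.139831, so t = ln(7.1515)/0.128 = 1.9673/0.128 = 15.37.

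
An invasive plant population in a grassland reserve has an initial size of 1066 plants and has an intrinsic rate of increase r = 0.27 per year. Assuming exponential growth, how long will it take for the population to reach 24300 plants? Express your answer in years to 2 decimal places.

11.58 years

Set N₀·e^(rt) = 24300: e^(0.27·t) = 24300/1066 = 22.795.
0.27·t = ln(22.795) = 3.1266, so t = 3.1266/0.27 = 11.58.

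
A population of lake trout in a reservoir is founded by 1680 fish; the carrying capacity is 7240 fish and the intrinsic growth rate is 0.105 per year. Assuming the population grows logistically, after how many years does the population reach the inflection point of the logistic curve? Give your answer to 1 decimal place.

Logistic growth is fastest at N = K/2 = 3620.
A = (K − N₀)/N₀ = 3.3095. Set K/(1 + A·e^(−rt)) = K/2 → A·e^(−rt) = 1.
e^(−0.105t) = 1/3.3095 = 0.302158, so t = ln(3.3095)/0.105 = 1.1968/0.105 = 11.398.

11.4 years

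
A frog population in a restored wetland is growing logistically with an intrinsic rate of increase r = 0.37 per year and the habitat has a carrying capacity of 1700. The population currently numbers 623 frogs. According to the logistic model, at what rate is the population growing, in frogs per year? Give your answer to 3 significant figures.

146 frogs per year

dN/dt = rN(1 − N/K) = 0.37 × 623 × (1 − 623/1700).
1 − 623/1700 = 0.63353; dN/dt = 0.37 × 623 × 0.63353 = 146.03.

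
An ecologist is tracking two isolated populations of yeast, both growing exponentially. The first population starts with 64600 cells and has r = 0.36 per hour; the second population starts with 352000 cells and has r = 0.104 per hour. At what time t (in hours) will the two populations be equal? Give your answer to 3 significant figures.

Set 64600·e^(0.36t) = 352000·e^(0.104t).
e^((0.36 − 0.104)t) = 352000/64600 → e^(0.256·t) = 5.4489.
0.256·t = ln(5.4489) = 1.6954, so t = 1.6954/0.256 = 6.6227.

6.62 hours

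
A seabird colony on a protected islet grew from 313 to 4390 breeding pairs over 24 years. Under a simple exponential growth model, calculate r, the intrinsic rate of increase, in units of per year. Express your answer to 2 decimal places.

From N(t) = N₀·e^(rt): e^(r·24) = 4390/313 = 14.026.
r·24 = ln(14.026) = 2.6409, so r = 2.6409/24 = 0.11004.

0.11 per year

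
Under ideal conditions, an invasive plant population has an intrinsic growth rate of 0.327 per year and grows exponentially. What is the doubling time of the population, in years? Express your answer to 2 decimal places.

2.12 years

Doubling time t_d = ln(2)/r = 0.6931/0.327 = 2.1197.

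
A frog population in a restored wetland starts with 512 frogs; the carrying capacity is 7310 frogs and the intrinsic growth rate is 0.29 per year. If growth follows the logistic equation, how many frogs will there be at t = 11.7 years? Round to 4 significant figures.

A = (K − N₀)/N₀ = (7310 − 512)/512 = 13.277.
N(t) = K/(1 + A·e^(−rt)) = 7310/(1 + 13.277×e^(−0.29×11.7)).
e^(−3.393) = 0.033608; denominator = 1 + 13.277×0.033608 = 1.4462.
N = 7310/1.4462 = 5054.55.

5055 frogs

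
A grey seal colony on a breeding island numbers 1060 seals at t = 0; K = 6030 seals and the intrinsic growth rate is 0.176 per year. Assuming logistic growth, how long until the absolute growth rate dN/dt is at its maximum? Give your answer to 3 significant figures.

8.78 years

Logistic growth is fastest at N = K/2 = 3015.
A = (K − N₀)/N₀ = 4.6887. Set K/(1 + A·e^(−rt)) = K/2 → A·e^(−rt) = 1.
e^(−0.176t) = 1/4.6887 = 0.21328, so t = ln(4.6887)/0.176 = 1.5452/0.176 = 8.7793.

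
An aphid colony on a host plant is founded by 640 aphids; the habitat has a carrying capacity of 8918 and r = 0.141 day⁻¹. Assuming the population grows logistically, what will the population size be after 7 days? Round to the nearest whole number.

1532 aphids

A = (K − N₀)/N₀ = (8918 − 640)/640 = 12.934.
N(t) = K/(1 + A·e^(−rt)) = 8918/(1 + 12.934×e^(−0.141×7)).
e^(−0.987) = 0.37269; denominator = 1 + 12.934×0.37269 = 5.8206.
N = 8918/5.8206 = 1532.16.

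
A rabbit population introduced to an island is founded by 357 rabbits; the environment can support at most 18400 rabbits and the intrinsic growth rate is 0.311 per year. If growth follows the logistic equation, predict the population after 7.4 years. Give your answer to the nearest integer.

A = (K − N₀)/N₀ = (18400 − 357)/357 = 50.541.
N(t) = K/(1 + A·e^(−rt)) = 18400/(1 + 50.541×e^(−0.311×7.4)).
e^(−2.301) = 0.10012; denominator = 1 + 50.541×0.10012 = 6.0601.
N = 18400/6.0601 = 3036.28.

3036 rabbits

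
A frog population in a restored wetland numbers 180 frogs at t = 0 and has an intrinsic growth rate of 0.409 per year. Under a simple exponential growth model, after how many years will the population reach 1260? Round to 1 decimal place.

Set N₀·e^(rt) = 1260: e^(0.409·t) = 1260/180 = 7.
0.409·t = ln(7) = 1.9459, so t = 1.9459/0.409 = 4.7577.

4.8 years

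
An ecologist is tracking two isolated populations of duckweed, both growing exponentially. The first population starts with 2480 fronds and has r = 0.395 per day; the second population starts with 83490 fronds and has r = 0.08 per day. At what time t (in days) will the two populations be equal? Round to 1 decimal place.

11.2 days

Set 2480·e^(0.395t) = 83490·e^(0.08t).
e^((0.395 − 0.08)t) = 83490/2480 → e^(0.315·t) = 33.665.
0.315·t = ln(33.665) = 3.5165, so t = 3.5165/0.315 = 11.163.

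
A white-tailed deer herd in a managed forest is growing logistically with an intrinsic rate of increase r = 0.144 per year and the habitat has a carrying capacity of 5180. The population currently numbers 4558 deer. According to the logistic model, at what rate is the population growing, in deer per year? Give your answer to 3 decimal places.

dN/dt = rN(1 − N/K) = 0.144 × 4558 × (1 − 4558/5180).
1 − 4558/5180 = 0.12008; dN/dt = 0.144 × 4558 × 0.12008 = 78.813.

78.813 deer per year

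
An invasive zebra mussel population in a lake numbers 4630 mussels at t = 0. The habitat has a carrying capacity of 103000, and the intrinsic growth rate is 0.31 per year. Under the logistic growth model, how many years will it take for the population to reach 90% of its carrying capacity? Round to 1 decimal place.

16.9 years

A = (K − N₀)/N₀ = (103000 − 4630)/4630 = 21.246.
Solve 103000/(1 + 21.246·e^(−0.31t)) = 92700: 1 + 21.246·e^(−0.31t) = 1.1111, so e^(−0.31t) = 0.00522969.
−0.31·t = ln(0.00522969) = -5.2534, so t = 5.2534/0.31 = 16.946.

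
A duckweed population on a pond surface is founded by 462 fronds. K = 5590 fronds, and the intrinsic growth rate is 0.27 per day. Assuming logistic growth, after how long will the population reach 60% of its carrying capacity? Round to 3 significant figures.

A = (K − N₀)/N₀ = (5590 − 462)/462 = 11.1.
Solve 5590/(1 + 11.1·e^(−0.27t)) = 3354: 1 + 11.1·e^(−0.27t) = 1.6667, so e^(−0.27t) = 0.0600624.
−0.27·t = ln(0.0600624) = -2.8124, so t = 2.8124/0.27 = 10.416.

10.4 days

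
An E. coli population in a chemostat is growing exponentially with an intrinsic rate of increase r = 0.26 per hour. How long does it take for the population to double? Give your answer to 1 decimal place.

2.7 hours

Doubling time t_d = ln(2)/r = 0.6931/0.26 = 2.666.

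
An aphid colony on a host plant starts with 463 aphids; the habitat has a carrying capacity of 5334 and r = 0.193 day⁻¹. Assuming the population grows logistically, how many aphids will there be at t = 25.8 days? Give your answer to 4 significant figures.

A = (K − N₀)/N₀ = (5334 − 463)/463 = 10.521.
N(t) = K/(1 + A·e^(−rt)) = 5334/(1 + 10.521×e^(−0.193×25.8)).
e^(−4.979) = 0.0068782; denominator = 1 + 10.521×0.0068782 = 1.0724.
N = 5334/1.0724 = 4974.07.

4974 aphids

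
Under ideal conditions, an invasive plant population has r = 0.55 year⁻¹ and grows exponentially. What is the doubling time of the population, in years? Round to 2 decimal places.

1.26 years

Doubling time t_d = ln(2)/r = 0.6931/0.55 = 1.2603.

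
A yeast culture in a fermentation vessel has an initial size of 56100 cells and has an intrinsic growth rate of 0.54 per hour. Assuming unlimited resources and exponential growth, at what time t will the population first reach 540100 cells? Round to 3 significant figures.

4.19 hours

Set N₀·e^(rt) = 540100: e^(0.54·t) = 540100/56100 = 9.6275.
0.54·t = ln(9.6275) = 2.2646, so t = 2.2646/0.54 = 4.1937.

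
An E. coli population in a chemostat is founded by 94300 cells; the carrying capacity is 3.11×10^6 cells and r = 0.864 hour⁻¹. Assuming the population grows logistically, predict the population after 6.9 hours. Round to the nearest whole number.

2873316 cells

A = (K − N₀)/N₀ = (3.11×10^6 − 94300)/94300 = 31.98.
N(t) = K/(1 + A·e^(−rt)) = 3.11×10^6/(1 + 31.98×e^(−0.864×6.9)).
e^(−5.962) = 0.0025758; denominator = 1 + 31.98×0.0025758 = 1.0824.
N = 3.11×10^6/1.0824 = 2.873316×10^6.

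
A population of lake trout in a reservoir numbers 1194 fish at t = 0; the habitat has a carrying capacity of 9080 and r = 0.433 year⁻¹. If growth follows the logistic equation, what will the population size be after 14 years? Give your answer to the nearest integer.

8942 fish

A = (K − N₀)/N₀ = (9080 − 1194)/1194 = 6.6047.
N(t) = K/(1 + A·e^(−rt)) = 9080/(1 + 6.6047×e^(−0.433×14)).
e^(−6.062) = 0.0023297; denominator = 1 + 6.6047×0.0023297 = 1.0154.
N = 9080/1.0154 = 8942.4.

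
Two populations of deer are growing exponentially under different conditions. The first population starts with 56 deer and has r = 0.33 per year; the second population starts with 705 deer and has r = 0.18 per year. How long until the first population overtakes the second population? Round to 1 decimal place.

Set 56·e^(0.33t) = 705·e^(0.18t).
e^((0.33 − 0.18)t) = 705/56 → e^(0.15·t) = 12.589.
0.15·t = ln(12.589) = 2.5328, so t = 2.5328/0.15 = 16.886.

16.9 years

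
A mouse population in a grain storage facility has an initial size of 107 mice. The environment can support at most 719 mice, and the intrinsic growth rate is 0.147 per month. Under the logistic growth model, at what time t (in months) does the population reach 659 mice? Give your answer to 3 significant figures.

A = (K − N₀)/N₀ = (719 − 107)/107 = 5.7196.
Solve 719/(1 + 5.7196·e^(−0.147t)) = 659: 1 + 5.7196·e^(−0.147t) = 1.091, so e^(−0.147t) = 0.0159184.
−0.147·t = ln(0.0159184) = -4.1403, so t = 4.1403/0.147 = 28.165.

28.2 months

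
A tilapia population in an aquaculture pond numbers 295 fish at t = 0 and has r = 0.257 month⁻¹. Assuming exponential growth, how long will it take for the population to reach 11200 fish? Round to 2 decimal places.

Set N₀·e^(rt) = 11200: e^(0.257·t) = 11200/295 = 37.966.
0.257·t = ln(37.966) = 3.6367, so t = 3.6367/0.257 = 14.151.

14.15 months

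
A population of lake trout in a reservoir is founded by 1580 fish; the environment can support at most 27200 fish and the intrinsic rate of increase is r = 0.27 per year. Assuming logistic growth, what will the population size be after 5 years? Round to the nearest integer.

A = (K − N₀)/N₀ = (27200 − 1580)/1580 = 16.215.
N(t) = K/(1 + A·e^(−rt)) = 27200/(1 + 16.215×e^(−0.27×5)).
e^(−1.35) = 0.25924; denominator = 1 + 16.215×0.25924 = 5.2036.
N = 27200/5.2036 = 5227.12.

5227 fish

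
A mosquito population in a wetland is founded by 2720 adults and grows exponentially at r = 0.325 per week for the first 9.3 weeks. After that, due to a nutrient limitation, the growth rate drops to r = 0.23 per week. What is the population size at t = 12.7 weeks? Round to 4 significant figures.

Phase 1: N(9.3) = 2720·e^(0.325×9.3) = 2720·e^3.023 = 55875.8.
Phase 2 runs for 12.7 − 9.3 = 3.4 weeks at r = 0.23.
N(12.7) = 55875.8·e^(0.23×3.4) = 55875.8·e^0.782 = 122136.

122100 adults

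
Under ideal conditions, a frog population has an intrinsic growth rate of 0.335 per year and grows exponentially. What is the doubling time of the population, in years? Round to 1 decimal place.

2.1 years

Doubling time t_d = ln(2)/r = 0.6931/0.335 = 2.0691.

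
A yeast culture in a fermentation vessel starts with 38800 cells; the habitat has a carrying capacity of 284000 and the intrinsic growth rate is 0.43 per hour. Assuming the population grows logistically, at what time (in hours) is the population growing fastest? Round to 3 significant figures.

Logistic growth is fastest at N = K/2 = 142000.
A = (K − N₀)/N₀ = 6.3196. Set K/(1 + A·e^(−rt)) = K/2 → A·e^(−rt) = 1.
e^(−0.43t) = 1/6.3196 = 0.158238, so t = ln(6.3196)/0.43 = 1.8437/0.43 = 4.2876.

4.29 hours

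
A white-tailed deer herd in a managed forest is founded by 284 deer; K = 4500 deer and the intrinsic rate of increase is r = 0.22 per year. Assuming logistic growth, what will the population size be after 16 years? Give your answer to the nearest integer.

3126 deer

A = (K − N₀)/N₀ = (4500 − 284)/284 = 14.845.
N(t) = K/(1 + A·e^(−rt)) = 4500/(1 + 14.845×e^(−0.22×16)).
e^(−3.52) = 0.029599; denominator = 1 + 14.845×0.029599 = 1.4394.
N = 4500/1.4394 = 3126.29.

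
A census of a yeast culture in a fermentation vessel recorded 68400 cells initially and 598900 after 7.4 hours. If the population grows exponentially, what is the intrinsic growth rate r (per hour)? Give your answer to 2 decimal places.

0.29 per hour

From N(t) = N₀·e^(rt): e^(r·7.4) = 598900/68400 = 8.7558.
r·7.4 = ln(8.7558) = 2.1697, so r = 2.1697/7.4 = 0.29321.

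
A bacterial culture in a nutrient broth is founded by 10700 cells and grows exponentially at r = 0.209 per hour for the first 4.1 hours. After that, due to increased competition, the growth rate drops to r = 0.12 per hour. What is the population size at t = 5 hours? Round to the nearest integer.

Phase 1: N(4.1) = 10700·e^(0.209×4.1) = 10700·e^0.8569 = 25207.6.
Phase 2 runs for 5 − 4.1 = 0.9 hours at r = 0.12.
N(5) = 25207.6·e^(0.12×0.9) = 25207.6·e^0.108 = 28082.4.

28082 cells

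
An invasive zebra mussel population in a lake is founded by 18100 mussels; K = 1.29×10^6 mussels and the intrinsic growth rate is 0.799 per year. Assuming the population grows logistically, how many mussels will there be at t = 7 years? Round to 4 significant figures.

A = (K − N₀)/N₀ = (1.29×10^6 − 18100)/18100 = 70.271.
N(t) = K/(1 + A·e^(−rt)) = 1.29×10^6/(1 + 70.271×e^(−0.799×7)).
e^(−5.593) = 0.0037238; denominator = 1 + 70.271×0.0037238 = 1.2617.
N = 1.29×10^6/1.2617 = 1.022449×10^6.

1022000 mussels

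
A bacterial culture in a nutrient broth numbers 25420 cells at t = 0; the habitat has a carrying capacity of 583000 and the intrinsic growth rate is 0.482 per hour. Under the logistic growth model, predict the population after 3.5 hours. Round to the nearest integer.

115228 cells

A = (K − N₀)/N₀ = (583000 − 25420)/25420 = 21.935.
N(t) = K/(1 + A·e^(−rt)) = 583000/(1 + 21.935×e^(−0.482×3.5)).
e^(−1.687) = 0.18507; denominator = 1 + 21.935×0.18507 = 5.0595.
N = 583000/5.0595 = 115228.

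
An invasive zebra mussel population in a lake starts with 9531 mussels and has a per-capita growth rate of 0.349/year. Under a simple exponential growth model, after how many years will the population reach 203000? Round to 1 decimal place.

Set N₀·e^(rt) = 203000: e^(0.349·t) = 203000/9531 = 21.299.
0.349·t = ln(21.299) = 3.0587, so t = 3.0587/0.349 = 8.7641.

8.8 years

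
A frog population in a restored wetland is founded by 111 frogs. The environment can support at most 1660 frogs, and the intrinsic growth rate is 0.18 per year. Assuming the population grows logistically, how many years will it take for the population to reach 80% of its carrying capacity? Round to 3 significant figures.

22.3 years

A = (K − N₀)/N₀ = (1660 − 111)/111 = 13.955.
Solve 1660/(1 + 13.955·e^(−0.18t)) = 1328: 1 + 13.955·e^(−0.18t) = 1.25, so e^(−0.18t) = 0.0179148.
−0.18·t = ln(0.0179148) = -4.0221, so t = 4.0221/0.18 = 22.345.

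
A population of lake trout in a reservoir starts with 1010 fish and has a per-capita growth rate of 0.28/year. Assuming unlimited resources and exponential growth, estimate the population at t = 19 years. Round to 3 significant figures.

N(t) = N₀·e^(rt) = 1010 × e^(0.28×19) = 1010 × e^5.32.
e^5.32 ≈ 204.38, so N ≈ 1010 × 204.38 = 206428.

206000 fish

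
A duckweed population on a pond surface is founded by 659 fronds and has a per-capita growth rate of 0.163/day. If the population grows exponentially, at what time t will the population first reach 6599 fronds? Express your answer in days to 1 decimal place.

Set N₀·e^(rt) = 6599: e^(0.163·t) = 6599/659 = 10.014.
0.163·t = ln(10.014) = 2.3039, so t = 2.3039/0.163 = 14.135.

14.1 days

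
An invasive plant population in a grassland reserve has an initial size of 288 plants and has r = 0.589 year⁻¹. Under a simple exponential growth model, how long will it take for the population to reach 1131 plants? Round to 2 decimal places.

Set N₀·e^(rt) = 1131: e^(0.589·t) = 1131/288 = 3.9271.
0.589·t = ln(3.9271) = 1.3679, so t = 1.3679/0.589 = 2.3224.

2.32 years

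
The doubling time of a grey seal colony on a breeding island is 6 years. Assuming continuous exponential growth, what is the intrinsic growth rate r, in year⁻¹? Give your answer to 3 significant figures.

r = ln(2)/t_d = 0.6931/6 = 0.11552.

0.116 per year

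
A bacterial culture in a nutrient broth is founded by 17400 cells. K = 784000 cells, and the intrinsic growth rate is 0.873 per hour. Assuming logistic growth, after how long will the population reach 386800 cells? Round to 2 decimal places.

4.31 hours

A = (K − N₀)/N₀ = (784000 − 17400)/17400 = 44.057.
Solve 784000/(1 + 44.057·e^(−0.873t)) = 386800: 1 + 44.057·e^(−0.873t) = 2.0269, so e^(−0.873t) = 0.0233079.
−0.873·t = ln(0.0233079) = -3.759, so t = 3.759/0.873 = 4.3058.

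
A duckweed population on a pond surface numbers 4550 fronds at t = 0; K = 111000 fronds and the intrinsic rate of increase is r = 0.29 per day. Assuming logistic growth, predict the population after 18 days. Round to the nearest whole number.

98535 fronds

A = (K − N₀)/N₀ = (111000 − 4550)/4550 = 23.396.
N(t) = K/(1 + A·e^(−rt)) = 111000/(1 + 23.396×e^(−0.29×18)).
e^(−5.22) = 0.0054073; denominator = 1 + 23.396×0.0054073 = 1.1265.
N = 111000/1.1265 = 98534.6.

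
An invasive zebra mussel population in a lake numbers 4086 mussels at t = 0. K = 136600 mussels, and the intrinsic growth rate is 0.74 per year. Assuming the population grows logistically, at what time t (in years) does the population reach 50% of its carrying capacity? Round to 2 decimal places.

4.70 years

A = (K − N₀)/N₀ = (136600 − 4086)/4086 = 32.431.
Solve 136600/(1 + 32.431·e^(−0.74t)) = 68300: 1 + 32.431·e^(−0.74t) = 2, so e^(−0.74t) = 0.0308345.
−0.74·t = ln(0.0308345) = -3.4791, so t = 3.4791/0.74 = 4.7015.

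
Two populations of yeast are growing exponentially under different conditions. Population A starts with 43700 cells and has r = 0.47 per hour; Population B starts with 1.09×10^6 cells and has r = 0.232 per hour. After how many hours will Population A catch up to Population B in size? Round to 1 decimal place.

13.5 hours

Set 43700·e^(0.47t) = 1.09×10^6·e^(0.232t).
e^((0.47 − 0.232)t) = 1.09×10^6/43700 → e^(0.238·t) = 24.943.
0.238·t = ln(24.943) = 3.2166, so t = 3.2166/0.238 = 13.515.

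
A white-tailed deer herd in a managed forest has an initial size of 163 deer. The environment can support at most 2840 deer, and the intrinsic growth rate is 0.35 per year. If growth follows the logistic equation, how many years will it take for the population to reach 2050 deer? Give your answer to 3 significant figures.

10.7 years

A = (K − N₀)/N₀ = (2840 − 163)/163 = 16.423.
Solve 2840/(1 + 16.423·e^(−0.35t)) = 2050: 1 + 16.423·e^(−0.35t) = 1.3854, so e^(−0.35t) = 0.0234646.
−0.35·t = ln(0.0234646) = -3.7523, so t = 3.7523/0.35 = 10.721.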